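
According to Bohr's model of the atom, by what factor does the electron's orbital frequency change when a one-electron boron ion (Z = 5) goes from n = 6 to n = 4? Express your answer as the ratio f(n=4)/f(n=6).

27/8

f ∝ Z^2 · n^-3; with Z fixed, f ∝ n^-3.
f(n=4)/f(n=6) = (4/6)^-3 = 27/8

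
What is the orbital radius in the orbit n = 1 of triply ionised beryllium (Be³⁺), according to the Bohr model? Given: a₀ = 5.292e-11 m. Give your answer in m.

1.323e-11 m

r_n = n²a₀/Z = 1² × 5.292e-11 / 4
    = 1 × 5.292e-11 / 4 = 1.323e-11 m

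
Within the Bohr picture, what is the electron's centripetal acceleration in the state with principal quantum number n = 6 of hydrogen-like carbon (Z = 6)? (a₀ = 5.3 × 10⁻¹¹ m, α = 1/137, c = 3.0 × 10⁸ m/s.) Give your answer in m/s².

1.5 × 10²² m/s²

r = n²a₀/Z = 3.2 × 10⁻¹⁰ m, v = Zαc/n = 2.2 × 10⁶ m/s
a = v²/r = (2.2 × 10⁶)² / 3.2 × 10⁻¹⁰ = 1.5 × 10²² m/s²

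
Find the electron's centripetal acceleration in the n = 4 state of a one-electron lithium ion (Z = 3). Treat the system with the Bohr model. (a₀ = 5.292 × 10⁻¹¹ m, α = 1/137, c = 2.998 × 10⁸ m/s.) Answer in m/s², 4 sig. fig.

9.544 × 10²¹ m/s²

r = n²a₀/Z = 2.822 × 10⁻¹⁰ m, v = Zαc/n = 1.641 × 10⁶ m/s
a = v²/r = (1.641 × 10⁶)² / 2.822 × 10⁻¹⁰ = 9.544 × 10²¹ m/s²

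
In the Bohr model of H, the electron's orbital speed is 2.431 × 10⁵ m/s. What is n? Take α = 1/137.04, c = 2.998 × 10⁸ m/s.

9

v_n = Zαc/n ⇒ n = Zαc/v = 1 × 0.007297 × 2.998 × 10⁸ / 2.431 × 10⁵ ≈ 9.00
n = 9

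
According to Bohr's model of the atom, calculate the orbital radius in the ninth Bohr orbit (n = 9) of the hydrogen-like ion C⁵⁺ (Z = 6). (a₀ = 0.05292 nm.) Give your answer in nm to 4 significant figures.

0.7144 nm

r_n = n²a₀/Z = 9² × 0.05292 / 6
    = 81 × 0.05292 / 6 = 0.7144 nm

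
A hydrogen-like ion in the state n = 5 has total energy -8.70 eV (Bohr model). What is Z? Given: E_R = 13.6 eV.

4

E_n = −E_R Z²/n² ⇒ Z² = −E_n n²/E_R = 8.70 × 5² / 13.6 ≈ 15.99
Z = 4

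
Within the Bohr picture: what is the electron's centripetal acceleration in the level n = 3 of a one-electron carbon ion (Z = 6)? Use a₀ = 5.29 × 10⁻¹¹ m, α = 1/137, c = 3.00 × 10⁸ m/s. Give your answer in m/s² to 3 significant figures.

r = n²a₀/Z = 7.94 × 10⁻¹¹ m, v = Zαc/n = 4.38 × 10⁶ m/s
a = v²/r = (4.38 × 10⁶)² / 7.94 × 10⁻¹¹ = 2.42 × 10²³ m/s²

2.42 × 10²³ m/s²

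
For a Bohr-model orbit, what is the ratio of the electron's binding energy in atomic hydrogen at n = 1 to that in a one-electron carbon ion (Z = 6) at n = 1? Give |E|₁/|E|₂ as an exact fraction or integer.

|E| ∝ Z^2 · n^-2
|E|₁/|E|₂ = (1/6)^2 · (1/1)^-2 = 1/36

1/36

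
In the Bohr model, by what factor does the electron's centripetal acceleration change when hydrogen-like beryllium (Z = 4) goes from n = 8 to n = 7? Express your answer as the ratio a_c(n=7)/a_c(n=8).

4096/2401

a_c ∝ Z^3 · n^-4; with Z fixed, a_c ∝ n^-4.
a_c(n=7)/a_c(n=8) = (7/8)^-4 = 4096/2401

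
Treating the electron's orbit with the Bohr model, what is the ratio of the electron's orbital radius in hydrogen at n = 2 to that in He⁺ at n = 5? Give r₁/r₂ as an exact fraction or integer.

8/25

r ∝ Z^-1 · n^2
r₁/r₂ = (1/2)^-1 · (2/5)^2 = 8/25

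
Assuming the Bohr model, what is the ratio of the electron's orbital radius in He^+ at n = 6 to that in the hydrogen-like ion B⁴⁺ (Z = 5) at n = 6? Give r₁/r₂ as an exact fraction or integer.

5/2

r ∝ Z^-1 · n^2
r₁/r₂ = (2/5)^-1 · (6/6)^2 = 5/2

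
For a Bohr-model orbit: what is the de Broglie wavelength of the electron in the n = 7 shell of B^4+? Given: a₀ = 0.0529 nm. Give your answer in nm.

0.465 nm

The Bohr quantisation condition is nλ = 2πr_n.
r_n = n²a₀/Z = 0.518 nm
λ = 2πr_n/n = 2π·0.518/7 = 0.465 nm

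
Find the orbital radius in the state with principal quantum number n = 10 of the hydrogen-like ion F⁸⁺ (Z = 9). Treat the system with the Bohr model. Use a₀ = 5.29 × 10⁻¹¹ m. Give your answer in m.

5.88 × 10⁻¹⁰ m

r_n = n²a₀/Z = 10² × 5.29 × 10⁻¹¹ / 9
    = 100 × 5.29 × 10⁻¹¹ / 9 = 5.88 × 10⁻¹⁰ m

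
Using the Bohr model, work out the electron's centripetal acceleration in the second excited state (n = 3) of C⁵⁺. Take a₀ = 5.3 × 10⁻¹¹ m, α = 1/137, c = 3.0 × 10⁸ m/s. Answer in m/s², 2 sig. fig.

r = n²a₀/Z = 8.0 × 10⁻¹¹ m, v = Zαc/n = 4.4 × 10⁶ m/s
a = v²/r = (4.4 × 10⁶)² / 8.0 × 10⁻¹¹ = 2.4 × 10²³ m/s²

2.4 × 10²³ m/s²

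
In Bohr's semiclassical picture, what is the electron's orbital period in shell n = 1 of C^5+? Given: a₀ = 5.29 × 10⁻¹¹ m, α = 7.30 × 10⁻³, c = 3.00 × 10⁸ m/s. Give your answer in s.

4.22 × 10⁻¹⁸ s

r = n²a₀/Z = 1²·5.29 × 10⁻¹¹/6 = 8.82 × 10⁻¹² m
v = Zαc/n = 6·0.00730·3.00 × 10⁸/1 = 1.31 × 10⁷ m/s
T = 2πr/v = 4.22 × 10⁻¹⁸ s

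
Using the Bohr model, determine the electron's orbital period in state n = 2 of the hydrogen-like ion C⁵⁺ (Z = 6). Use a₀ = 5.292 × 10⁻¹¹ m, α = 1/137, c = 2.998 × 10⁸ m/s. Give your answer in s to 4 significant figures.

r = n²a₀/Z = 2²·5.292 × 10⁻¹¹/6 = 3.528 × 10⁻¹¹ m
v = Zαc/n = 6·0.007299·2.998 × 10⁸/2 = 6.565 × 10⁶ m/s
T = 2πr/v = 3.377 × 10⁻¹⁷ s

3.377 × 10⁻¹⁷ s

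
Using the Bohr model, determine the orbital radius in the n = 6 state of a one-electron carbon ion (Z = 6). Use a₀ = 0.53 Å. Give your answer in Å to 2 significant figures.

r_n = n²a₀/Z = 6² × 0.53 / 6
    = 36 × 0.53 / 6 = 3.2 Å

3.2 Å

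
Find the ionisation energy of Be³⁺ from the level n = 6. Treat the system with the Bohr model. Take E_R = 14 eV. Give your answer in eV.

E_n = −E_R·Z²/n² = −14 × 4²/6² eV = -6.2 eV
Ionisation energy = −E_n = 6.2 eV

6.2 eV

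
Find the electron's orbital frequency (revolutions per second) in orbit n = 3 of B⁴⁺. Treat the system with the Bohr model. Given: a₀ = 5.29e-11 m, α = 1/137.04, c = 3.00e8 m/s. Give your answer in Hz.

r = n²a₀/Z = 9.52e-11 m, v = Zαc/n = 3.65e6 m/s
f = v/(2πr) = 6.10e15 Hz

6.10e15 Hz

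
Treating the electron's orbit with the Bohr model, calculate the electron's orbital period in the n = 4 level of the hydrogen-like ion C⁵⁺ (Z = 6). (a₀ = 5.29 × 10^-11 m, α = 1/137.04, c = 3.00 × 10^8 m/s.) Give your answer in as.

r = n²a₀/Z = 4²·5.29 × 10^-11/6 = 1.41 × 10^-10 m
v = Zαc/n = 6·0.00730·3.00 × 10^8/4 = 3.28 × 10^6 m/s
T = 2πr/v = 2.70 × 10^-16 s = 270 as

270 as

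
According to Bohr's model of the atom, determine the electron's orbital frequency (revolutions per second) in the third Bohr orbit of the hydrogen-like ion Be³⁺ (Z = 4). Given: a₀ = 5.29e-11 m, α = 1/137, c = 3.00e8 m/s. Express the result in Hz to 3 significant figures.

r = n²a₀/Z = 1.19e-10 m, v = Zαc/n = 2.92e6 m/s
f = v/(2πr) = 3.90e15 Hz

3.90e15 Hz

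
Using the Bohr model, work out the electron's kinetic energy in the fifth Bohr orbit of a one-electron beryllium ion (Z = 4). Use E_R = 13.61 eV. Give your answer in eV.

8.710 eV

For a Coulomb orbit the virial theorem gives K = −E_n.
E_n = −E_R·Z²/n², so K = E_R·Z²/n² = 13.61 × 4²/5² = 8.710 eV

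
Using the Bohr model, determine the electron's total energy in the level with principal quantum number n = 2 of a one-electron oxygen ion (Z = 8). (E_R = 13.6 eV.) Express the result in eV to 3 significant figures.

-218 eV

E_n = −E_R·Z²/n² = −13.6 × 8²/2² = -218 eV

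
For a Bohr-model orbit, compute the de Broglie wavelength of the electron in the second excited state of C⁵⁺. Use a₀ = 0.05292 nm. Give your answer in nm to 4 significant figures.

0.1663 nm

The Bohr quantisation condition is nλ = 2πr_n.
r_n = n²a₀/Z = 0.07938 nm
λ = 2πr_n/n = 2π·0.07938/3 = 0.1663 nm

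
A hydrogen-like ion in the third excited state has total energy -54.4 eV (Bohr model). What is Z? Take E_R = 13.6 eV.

E_n = −E_R Z²/n² ⇒ Z² = −E_n n²/E_R = 54.4 × 4² / 13.6 ≈ 64.00
Z = 8

8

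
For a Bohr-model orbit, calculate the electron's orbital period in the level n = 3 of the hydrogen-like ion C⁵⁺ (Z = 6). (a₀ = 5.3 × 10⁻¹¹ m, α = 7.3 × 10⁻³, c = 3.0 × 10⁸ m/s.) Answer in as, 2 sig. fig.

r = n²a₀/Z = 3²·5.3 × 10⁻¹¹/6 = 8.0 × 10⁻¹¹ m
v = Zαc/n = 6·0.0073·3.0 × 10⁸/3 = 4.4 × 10⁶ m/s
T = 2πr/v = 1.1 × 10⁻¹⁶ s = 110 as

110 as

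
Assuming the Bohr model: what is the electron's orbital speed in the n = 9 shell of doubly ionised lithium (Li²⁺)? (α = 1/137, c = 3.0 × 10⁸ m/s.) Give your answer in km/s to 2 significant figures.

v_n = Zαc/n = 3 × 0.0073 × 3.0 × 10⁸ / 9
    = 730 km/s

730 km/s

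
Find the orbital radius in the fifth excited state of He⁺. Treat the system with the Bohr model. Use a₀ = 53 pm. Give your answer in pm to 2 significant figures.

950 pm

r_n = n²a₀/Z = 6² × 53 / 2
    = 36 × 53 / 2 = 950 pm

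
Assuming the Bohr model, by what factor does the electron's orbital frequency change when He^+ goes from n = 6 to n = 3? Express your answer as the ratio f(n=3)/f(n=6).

f ∝ Z^2 · n^-3; with Z fixed, f ∝ n^-3.
f(n=3)/f(n=6) = (3/6)^-3 = 8

8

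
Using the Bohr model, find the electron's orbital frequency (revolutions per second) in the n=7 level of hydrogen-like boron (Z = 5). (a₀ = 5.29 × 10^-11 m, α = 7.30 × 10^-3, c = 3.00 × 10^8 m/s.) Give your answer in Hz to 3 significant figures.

4.80 × 10^14 Hz

r = n²a₀/Z = 5.18 × 10^-10 m, v = Zαc/n = 1.56 × 10^6 m/s
f = v/(2πr) = 4.80 × 10^14 Hz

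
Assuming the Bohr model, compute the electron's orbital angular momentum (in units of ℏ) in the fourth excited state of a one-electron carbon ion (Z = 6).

L_n = nℏ, so L/ℏ = n = 5.

5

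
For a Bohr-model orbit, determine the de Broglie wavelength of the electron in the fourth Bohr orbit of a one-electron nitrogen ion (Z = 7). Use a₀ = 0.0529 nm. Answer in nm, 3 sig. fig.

The Bohr quantisation condition is nλ = 2πr_n.
r_n = n²a₀/Z = 0.121 nm
λ = 2πr_n/n = 2π·0.121/4 = 0.190 nm

0.190 nm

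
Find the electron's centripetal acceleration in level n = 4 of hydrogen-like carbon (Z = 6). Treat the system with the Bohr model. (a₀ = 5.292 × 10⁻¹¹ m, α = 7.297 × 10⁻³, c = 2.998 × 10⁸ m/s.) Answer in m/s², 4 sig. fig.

r = n²a₀/Z = 1.411 × 10⁻¹⁰ m, v = Zαc/n = 3.281 × 10⁶ m/s
a = v²/r = (3.281 × 10⁶)² / 1.411 × 10⁻¹⁰ = 7.630 × 10²² m/s²

7.630 × 10²² m/s²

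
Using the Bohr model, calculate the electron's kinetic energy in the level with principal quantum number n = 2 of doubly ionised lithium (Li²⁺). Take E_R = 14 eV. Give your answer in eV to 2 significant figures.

32 eV

For a Coulomb orbit the virial theorem gives K = −E_n.
E_n = −E_R·Z²/n², so K = E_R·Z²/n² = 14 × 3²/2² = 32 eV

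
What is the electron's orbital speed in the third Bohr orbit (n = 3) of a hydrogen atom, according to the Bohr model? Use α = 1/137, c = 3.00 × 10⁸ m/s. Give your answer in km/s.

730 km/s

v_n = Zαc/n = 1 × 0.00730 × 3.00 × 10⁸ / 3
    = 730 km/s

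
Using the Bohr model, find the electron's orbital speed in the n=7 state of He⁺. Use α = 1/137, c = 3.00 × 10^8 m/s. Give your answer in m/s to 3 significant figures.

6.26 × 10^5 m/s

v_n = Zαc/n = 2 × 0.00730 × 3.00 × 10^8 / 7
    = 6.26 × 10^5 m/s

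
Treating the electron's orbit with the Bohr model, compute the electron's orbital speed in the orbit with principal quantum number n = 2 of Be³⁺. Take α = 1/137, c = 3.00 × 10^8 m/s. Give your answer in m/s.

v_n = Zαc/n = 4 × 0.00730 × 3.00 × 10^8 / 2
    = 4.38 × 10^6 m/s

4.38 × 10^6 m/s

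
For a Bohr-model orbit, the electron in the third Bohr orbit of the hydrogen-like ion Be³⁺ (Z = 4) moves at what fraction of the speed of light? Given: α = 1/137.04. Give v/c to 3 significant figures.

0.00973

v_n = Zαc/n, so v/c = Zα/n = 4 × 0.00730 / 3 = 0.00973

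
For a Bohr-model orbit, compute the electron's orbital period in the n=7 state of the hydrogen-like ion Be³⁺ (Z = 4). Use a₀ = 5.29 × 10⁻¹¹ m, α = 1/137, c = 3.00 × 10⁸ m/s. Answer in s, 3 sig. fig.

3.25 × 10⁻¹⁵ s

r = n²a₀/Z = 7²·5.29 × 10⁻¹¹/4 = 6.48 × 10⁻¹⁰ m
v = Zαc/n = 4·0.00730·3.00 × 10⁸/7 = 1.25 × 10⁶ m/s
T = 2πr/v = 3.25 × 10⁻¹⁵ s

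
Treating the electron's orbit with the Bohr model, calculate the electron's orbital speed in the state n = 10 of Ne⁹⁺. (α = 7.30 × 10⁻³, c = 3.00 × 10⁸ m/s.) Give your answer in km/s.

v_n = Zαc/n = 10 × 0.00730 × 3.00 × 10⁸ / 10
    = 2190 km/s

2190 km/s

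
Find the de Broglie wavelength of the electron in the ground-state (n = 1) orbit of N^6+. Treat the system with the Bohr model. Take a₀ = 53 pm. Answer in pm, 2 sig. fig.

48 pm

The Bohr quantisation condition is nλ = 2πr_n.
r_n = n²a₀/Z = 7.6 pm
λ = 2πr_n/n = 2π·7.6/1 = 48 pm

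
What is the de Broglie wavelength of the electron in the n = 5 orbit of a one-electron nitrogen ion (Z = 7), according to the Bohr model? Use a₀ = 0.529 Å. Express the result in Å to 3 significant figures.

2.37 Å

The Bohr quantisation condition is nλ = 2πr_n.
r_n = n²a₀/Z = 1.89 Å
λ = 2πr_n/n = 2π·1.89/5 = 2.37 Å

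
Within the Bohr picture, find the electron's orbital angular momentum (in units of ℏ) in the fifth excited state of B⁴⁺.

L_n = nℏ, so L/ℏ = n = 6.

6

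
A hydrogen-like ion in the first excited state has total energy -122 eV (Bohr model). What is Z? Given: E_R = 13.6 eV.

E_n = −E_R Z²/n² ⇒ Z² = −E_n n²/E_R = 122 × 2² / 13.6 ≈ 35.88
Z = 6

6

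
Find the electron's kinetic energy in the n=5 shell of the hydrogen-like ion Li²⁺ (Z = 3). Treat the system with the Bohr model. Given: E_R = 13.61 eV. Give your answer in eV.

4.900 eV

For a Coulomb orbit the virial theorem gives K = −E_n.
E_n = −E_R·Z²/n², so K = E_R·Z²/n² = 13.61 × 3²/5² = 4.900 eV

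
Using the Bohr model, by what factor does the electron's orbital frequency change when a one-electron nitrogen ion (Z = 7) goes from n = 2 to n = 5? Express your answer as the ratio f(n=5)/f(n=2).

8/125

f ∝ Z^2 · n^-3; with Z fixed, f ∝ n^-3.
f(n=5)/f(n=2) = (5/2)^-3 = 8/125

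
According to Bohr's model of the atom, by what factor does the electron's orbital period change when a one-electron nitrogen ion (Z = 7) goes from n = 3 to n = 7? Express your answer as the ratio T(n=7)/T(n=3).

343/27

T ∝ Z^-2 · n^3; with Z fixed, T ∝ n^3.
T(n=7)/T(n=3) = (7/3)^3 = 343/27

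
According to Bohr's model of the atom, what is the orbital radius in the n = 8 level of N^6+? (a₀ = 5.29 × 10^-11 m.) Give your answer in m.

4.84 × 10^-10 m

r_n = n²a₀/Z = 8² × 5.29 × 10^-11 / 7
    = 64 × 5.29 × 10^-11 / 7 = 4.84 × 10^-10 m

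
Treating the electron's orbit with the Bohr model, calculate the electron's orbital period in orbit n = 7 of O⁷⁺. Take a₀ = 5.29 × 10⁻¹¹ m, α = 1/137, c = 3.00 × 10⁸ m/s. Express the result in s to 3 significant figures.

r = n²a₀/Z = 7²·5.29 × 10⁻¹¹/8 = 3.24 × 10⁻¹⁰ m
v = Zαc/n = 8·0.00730·3.00 × 10⁸/7 = 2.50 × 10⁶ m/s
T = 2πr/v = 8.13 × 10⁻¹⁶ s

8.13 × 10⁻¹⁶ s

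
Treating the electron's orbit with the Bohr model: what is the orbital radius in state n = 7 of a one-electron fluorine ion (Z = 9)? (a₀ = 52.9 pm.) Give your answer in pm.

r_n = n²a₀/Z = 7² × 52.9 / 9
    = 49 × 52.9 / 9 = 288 pm

288 pm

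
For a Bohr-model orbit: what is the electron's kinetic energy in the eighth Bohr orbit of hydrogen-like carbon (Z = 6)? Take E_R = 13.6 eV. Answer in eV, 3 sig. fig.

For a Coulomb orbit the virial theorem gives K = −E_n.
E_n = −E_R·Z²/n², so K = E_R·Z²/n² = 13.6 × 6²/8² = 7.65 eV

7.65 eV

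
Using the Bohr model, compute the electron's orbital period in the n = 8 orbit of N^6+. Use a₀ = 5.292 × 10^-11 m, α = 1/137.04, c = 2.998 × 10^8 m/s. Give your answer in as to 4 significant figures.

r = n²a₀/Z = 8²·5.292 × 10^-11/7 = 4.838 × 10^-10 m
v = Zαc/n = 7·0.007297·2.998 × 10^8/8 = 1.914 × 10^6 m/s
T = 2πr/v = 1.588 × 10^-15 s = 1588 as

1588 as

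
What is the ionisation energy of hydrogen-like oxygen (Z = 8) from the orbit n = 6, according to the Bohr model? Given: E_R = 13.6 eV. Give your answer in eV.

E_n = −E_R·Z²/n² = −13.6 × 8²/6² eV = -24.2 eV
Ionisation energy = −E_n = 24.2 eV

24.2 eV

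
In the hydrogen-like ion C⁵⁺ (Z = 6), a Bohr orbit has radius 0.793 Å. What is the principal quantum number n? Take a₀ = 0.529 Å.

3

r_n = n²a₀/Z ⇒ n² = rZ/a₀ = 0.793 × 6 / 0.529 ≈ 8.99
n = 3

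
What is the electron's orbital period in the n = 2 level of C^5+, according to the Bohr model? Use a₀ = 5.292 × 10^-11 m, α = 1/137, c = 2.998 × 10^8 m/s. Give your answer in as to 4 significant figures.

33.77 as

r = n²a₀/Z = 2²·5.292 × 10^-11/6 = 3.528 × 10^-11 m
v = Zαc/n = 6·0.007299·2.998 × 10^8/2 = 6.565 × 10^6 m/s
T = 2πr/v = 3.377 × 10^-17 s = 33.77 as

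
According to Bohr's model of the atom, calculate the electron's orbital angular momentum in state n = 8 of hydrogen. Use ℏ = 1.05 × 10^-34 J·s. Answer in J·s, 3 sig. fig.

8.40 × 10^-34 J·s

L_n = nℏ = 8 × 1.05 × 10^-34 = 8.40 × 10^-34 J·s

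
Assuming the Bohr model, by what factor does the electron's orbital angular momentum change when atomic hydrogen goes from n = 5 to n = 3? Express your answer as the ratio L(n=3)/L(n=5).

3/5

L = nℏ depends only on n, so L ∝ n.
L(n=3)/L(n=5) = (3/5)^1 = 3/5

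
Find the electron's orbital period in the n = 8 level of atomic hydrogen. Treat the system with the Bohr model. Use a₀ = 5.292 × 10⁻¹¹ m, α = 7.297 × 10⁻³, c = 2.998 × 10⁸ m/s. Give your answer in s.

r = n²a₀/Z = 8²·5.292 × 10⁻¹¹/1 = 3.387 × 10⁻⁹ m
v = Zαc/n = 1·0.007297·2.998 × 10⁸/8 = 2.735 × 10⁵ m/s
T = 2πr/v = 7.782 × 10⁻¹⁴ s

7.782 × 10⁻¹⁴ s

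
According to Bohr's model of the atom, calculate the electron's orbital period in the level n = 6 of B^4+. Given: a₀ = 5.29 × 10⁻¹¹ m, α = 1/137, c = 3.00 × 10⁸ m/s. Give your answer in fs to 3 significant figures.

1.31 fs

r = n²a₀/Z = 6²·5.29 × 10⁻¹¹/5 = 3.81 × 10⁻¹⁰ m
v = Zαc/n = 5·0.00730·3.00 × 10⁸/6 = 1.82 × 10⁶ m/s
T = 2πr/v = 1.31 × 10⁻¹⁵ s = 1.31 fs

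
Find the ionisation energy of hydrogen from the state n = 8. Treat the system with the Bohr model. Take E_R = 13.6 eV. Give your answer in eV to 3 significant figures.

E_n = −E_R·Z²/n² = −13.6 × 1²/8² eV = -0.212 eV
Ionisation energy = −E_n = 0.212 eV

0.212 eV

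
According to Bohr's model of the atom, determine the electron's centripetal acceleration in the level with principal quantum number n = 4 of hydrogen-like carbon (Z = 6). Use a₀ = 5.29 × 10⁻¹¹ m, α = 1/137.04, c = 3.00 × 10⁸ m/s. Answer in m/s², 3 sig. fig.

r = n²a₀/Z = 1.41 × 10⁻¹⁰ m, v = Zαc/n = 3.28 × 10⁶ m/s
a = v²/r = (3.28 × 10⁶)² / 1.41 × 10⁻¹⁰ = 7.64 × 10²² m/s²

7.64 × 10²² m/s²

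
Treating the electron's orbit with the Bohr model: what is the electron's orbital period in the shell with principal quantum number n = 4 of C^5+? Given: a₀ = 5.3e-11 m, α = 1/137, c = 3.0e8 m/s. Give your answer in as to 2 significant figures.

270 as

r = n²a₀/Z = 4²·5.3e-11/6 = 1.4e-10 m
v = Zαc/n = 6·0.0073·3.0e8/4 = 3.3e6 m/s
T = 2πr/v = 2.7e-16 s = 270 as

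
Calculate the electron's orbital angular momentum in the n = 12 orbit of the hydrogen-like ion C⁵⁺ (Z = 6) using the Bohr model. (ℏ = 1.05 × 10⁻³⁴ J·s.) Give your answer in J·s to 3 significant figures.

L_n = nℏ = 12 × 1.05 × 10⁻³⁴ = 1.26 × 10⁻³³ J·s

1.26 × 10⁻³³ J·s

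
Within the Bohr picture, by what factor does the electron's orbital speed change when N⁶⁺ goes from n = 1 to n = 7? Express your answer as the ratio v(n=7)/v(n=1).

v ∝ Z^1 · n^-1; with Z fixed, v ∝ n^-1.
v(n=7)/v(n=1) = (7/1)^-1 = 1/7

1/7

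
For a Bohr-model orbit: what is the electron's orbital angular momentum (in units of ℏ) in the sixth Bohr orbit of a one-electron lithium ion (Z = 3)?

6

L_n = nℏ, so L/ℏ = n = 6.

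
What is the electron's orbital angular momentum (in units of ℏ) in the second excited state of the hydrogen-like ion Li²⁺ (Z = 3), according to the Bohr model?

L_n = nℏ, so L/ℏ = n = 3.

3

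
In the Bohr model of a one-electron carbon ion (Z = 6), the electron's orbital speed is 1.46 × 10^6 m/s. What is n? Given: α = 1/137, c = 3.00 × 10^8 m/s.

9

v_n = Zαc/n ⇒ n = Zαc/v = 6 × 0.00730 × 3.00 × 10^8 / 1.46 × 10^6 ≈ 9.00
n = 9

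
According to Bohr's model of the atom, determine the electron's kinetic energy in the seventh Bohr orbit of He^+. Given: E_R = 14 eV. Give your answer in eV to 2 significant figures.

For a Coulomb orbit the virial theorem gives K = −E_n.
E_n = −E_R·Z²/n², so K = E_R·Z²/n² = 14 × 2²/7² = 1.1 eV

1.1 eV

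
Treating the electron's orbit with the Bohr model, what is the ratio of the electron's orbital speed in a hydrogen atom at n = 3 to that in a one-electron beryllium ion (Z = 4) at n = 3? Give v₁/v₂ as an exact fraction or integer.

v ∝ Z^1 · n^-1
v₁/v₂ = (1/4)^1 · (3/3)^-1 = 1/4

1/4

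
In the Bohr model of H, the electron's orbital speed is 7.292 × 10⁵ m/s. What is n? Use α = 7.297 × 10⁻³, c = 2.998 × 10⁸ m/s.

3

v_n = Zαc/n ⇒ n = Zαc/v = 1 × 0.007297 × 2.998 × 10⁸ / 7.292 × 10⁵ ≈ 3.00
n = 3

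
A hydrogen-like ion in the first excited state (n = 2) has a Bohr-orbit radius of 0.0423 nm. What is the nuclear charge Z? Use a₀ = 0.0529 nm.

5

r_n = n²a₀/Z ⇒ Z = n²a₀/r = 2² × 0.0529 / 0.0423 ≈ 5.00
Z = 5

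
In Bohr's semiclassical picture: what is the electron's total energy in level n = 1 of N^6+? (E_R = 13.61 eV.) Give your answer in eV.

-666.9 eV

E_n = −E_R·Z²/n² = −13.61 × 7²/1² = -666.9 eV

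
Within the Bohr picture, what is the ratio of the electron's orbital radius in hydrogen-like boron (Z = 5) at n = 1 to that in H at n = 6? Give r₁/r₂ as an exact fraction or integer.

1/180

r ∝ Z^-1 · n^2
r₁/r₂ = (5/1)^-1 · (1/6)^2 = 1/180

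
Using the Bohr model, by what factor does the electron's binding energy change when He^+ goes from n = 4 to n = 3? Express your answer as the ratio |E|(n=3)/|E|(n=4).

16/9

|E| ∝ Z^2 · n^-2; with Z fixed, |E| ∝ n^-2.
|E|(n=3)/|E|(n=4) = (3/4)^-2 = 16/9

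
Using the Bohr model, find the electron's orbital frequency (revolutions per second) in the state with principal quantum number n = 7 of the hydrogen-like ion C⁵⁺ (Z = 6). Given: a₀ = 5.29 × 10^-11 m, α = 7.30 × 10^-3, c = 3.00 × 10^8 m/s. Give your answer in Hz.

r = n²a₀/Z = 4.32 × 10^-10 m, v = Zαc/n = 1.88 × 10^6 m/s
f = v/(2πr) = 6.92 × 10^14 Hz

6.92 × 10^14 Hz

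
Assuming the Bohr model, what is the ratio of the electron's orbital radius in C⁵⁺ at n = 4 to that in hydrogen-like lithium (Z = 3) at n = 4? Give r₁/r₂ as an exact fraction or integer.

1/2

r ∝ Z^-1 · n^2
r₁/r₂ = (6/3)^-1 · (4/4)^2 = 1/2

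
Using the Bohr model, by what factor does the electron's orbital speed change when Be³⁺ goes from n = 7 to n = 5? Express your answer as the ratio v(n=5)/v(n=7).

7/5

v ∝ Z^1 · n^-1; with Z fixed, v ∝ n^-1.
v(n=5)/v(n=7) = (5/7)^-1 = 7/5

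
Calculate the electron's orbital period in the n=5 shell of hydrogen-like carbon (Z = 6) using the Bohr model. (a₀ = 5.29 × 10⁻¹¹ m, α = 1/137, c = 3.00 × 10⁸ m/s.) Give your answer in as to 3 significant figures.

527 as

r = n²a₀/Z = 5²·5.29 × 10⁻¹¹/6 = 2.20 × 10⁻¹⁰ m
v = Zαc/n = 6·0.00730·3.00 × 10⁸/5 = 2.63 × 10⁶ m/s
T = 2πr/v = 5.27 × 10⁻¹⁶ s = 527 as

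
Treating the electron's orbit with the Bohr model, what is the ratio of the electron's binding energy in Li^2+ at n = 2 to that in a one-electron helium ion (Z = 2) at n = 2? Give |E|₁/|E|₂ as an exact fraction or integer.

|E| ∝ Z^2 · n^-2
|E|₁/|E|₂ = (3/2)^2 · (2/2)^-2 = 9/4

9/4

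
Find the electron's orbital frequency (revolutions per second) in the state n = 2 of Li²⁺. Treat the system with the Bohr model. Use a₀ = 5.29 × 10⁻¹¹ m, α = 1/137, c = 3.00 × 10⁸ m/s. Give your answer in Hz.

r = n²a₀/Z = 7.05 × 10⁻¹¹ m, v = Zαc/n = 3.28 × 10⁶ m/s
f = v/(2πr) = 7.41 × 10¹⁵ Hz

7.41 × 10¹⁵ Hz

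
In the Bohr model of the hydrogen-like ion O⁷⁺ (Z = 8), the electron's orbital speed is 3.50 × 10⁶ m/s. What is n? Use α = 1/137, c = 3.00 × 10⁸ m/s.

v_n = Zαc/n ⇒ n = Zαc/v = 8 × 0.00730 × 3.00 × 10⁸ / 3.50 × 10⁶ ≈ 5.01
n = 5

5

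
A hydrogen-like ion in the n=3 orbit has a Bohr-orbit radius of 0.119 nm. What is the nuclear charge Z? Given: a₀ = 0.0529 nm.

4

r_n = n²a₀/Z ⇒ Z = n²a₀/r = 3² × 0.0529 / 0.119 ≈ 4.00
Z = 4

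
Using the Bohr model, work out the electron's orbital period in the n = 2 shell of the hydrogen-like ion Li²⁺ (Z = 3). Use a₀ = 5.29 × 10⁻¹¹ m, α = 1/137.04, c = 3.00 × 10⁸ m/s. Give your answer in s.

r = n²a₀/Z = 2²·5.29 × 10⁻¹¹/3 = 7.05 × 10⁻¹¹ m
v = Zαc/n = 3·0.00730·3.00 × 10⁸/2 = 3.28 × 10⁶ m/s
T = 2πr/v = 1.35 × 10⁻¹⁶ s

1.35 × 10⁻¹⁶ s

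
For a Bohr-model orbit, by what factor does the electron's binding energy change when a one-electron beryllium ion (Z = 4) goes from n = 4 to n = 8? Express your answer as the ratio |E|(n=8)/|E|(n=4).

|E| ∝ Z^2 · n^-2; with Z fixed, |E| ∝ n^-2.
|E|(n=8)/|E|(n=4) = (8/4)^-2 = 1/4

1/4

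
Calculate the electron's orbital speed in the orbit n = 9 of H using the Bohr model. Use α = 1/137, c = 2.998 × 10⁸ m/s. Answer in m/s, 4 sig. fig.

v_n = Zαc/n = 1 × 0.007299 × 2.998 × 10⁸ / 9
    = 2.431 × 10⁵ m/s

2.431 × 10⁵ m/s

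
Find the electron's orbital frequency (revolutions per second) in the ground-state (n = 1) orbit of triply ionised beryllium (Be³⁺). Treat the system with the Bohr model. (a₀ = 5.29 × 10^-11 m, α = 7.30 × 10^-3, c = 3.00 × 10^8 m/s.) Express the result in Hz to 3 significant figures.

1.05 × 10^17 Hz

r = n²a₀/Z = 1.32 × 10^-11 m, v = Zαc/n = 8.76 × 10^6 m/s
f = v/(2πr) = 1.05 × 10^17 Hz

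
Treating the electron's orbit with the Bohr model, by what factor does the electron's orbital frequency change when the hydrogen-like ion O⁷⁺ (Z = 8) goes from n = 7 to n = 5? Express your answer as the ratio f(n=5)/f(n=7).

f ∝ Z^2 · n^-3; with Z fixed, f ∝ n^-3.
f(n=5)/f(n=7) = (5/7)^-3 = 343/125

343/125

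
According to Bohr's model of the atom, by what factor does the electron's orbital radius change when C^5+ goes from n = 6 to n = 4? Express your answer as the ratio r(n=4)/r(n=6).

4/9

r ∝ Z^-1 · n^2; with Z fixed, r ∝ n^2.
r(n=4)/r(n=6) = (4/6)^2 = 4/9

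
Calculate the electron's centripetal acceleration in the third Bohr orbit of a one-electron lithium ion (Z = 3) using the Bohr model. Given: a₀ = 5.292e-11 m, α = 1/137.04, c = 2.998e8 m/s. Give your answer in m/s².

r = n²a₀/Z = 1.588e-10 m, v = Zαc/n = 2.188e6 m/s
a = v²/r = (2.188e6)² / 1.588e-10 = 3.015e22 m/s²

3.015e22 m/s²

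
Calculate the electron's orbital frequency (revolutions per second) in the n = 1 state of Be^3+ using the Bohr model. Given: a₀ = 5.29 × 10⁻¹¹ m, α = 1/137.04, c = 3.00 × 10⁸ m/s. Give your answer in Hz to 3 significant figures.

r = n²a₀/Z = 1.32 × 10⁻¹¹ m, v = Zαc/n = 8.76 × 10⁶ m/s
f = v/(2πr) = 1.05 × 10¹⁷ Hz

1.05 × 10¹⁷ Hz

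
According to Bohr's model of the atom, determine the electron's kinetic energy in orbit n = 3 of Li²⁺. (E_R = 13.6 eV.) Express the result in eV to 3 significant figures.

For a Coulomb orbit the virial theorem gives K = −E_n.
E_n = −E_R·Z²/n², so K = E_R·Z²/n² = 13.6 × 3²/3² = 13.6 eV

13.6 eV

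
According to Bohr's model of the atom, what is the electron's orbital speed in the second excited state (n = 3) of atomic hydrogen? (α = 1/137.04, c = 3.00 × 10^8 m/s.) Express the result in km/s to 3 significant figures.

v_n = Zαc/n = 1 × 0.00730 × 3.00 × 10^8 / 3
    = 730 km/s

730 km/s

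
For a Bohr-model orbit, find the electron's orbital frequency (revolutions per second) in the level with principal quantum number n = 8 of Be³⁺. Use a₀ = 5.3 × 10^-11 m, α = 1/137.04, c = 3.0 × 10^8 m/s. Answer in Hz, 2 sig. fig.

r = n²a₀/Z = 8.5 × 10^-10 m, v = Zαc/n = 1.1 × 10^6 m/s
f = v/(2πr) = 2.1 × 10^14 Hz

2.1 × 10^14 Hz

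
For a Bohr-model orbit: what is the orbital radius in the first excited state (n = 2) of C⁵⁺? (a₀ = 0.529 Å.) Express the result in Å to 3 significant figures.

r_n = n²a₀/Z = 2² × 0.529 / 6
    = 4 × 0.529 / 6 = 0.353 Å

0.353 Å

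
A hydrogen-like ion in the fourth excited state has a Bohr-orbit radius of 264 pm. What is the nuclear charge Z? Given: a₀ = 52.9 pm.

r_n = n²a₀/Z ⇒ Z = n²a₀/r = 5² × 52.9 / 264 ≈ 5.01
Z = 5

5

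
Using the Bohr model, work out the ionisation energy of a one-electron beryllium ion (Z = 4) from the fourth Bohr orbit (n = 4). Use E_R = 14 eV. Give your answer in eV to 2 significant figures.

E_n = −E_R·Z²/n² = −14 × 4²/4² eV = -14 eV
Ionisation energy = −E_n = 14 eV

14 eV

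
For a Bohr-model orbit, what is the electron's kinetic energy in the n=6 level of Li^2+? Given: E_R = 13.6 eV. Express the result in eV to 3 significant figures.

For a Coulomb orbit the virial theorem gives K = −E_n.
E_n = −E_R·Z²/n², so K = E_R·Z²/n² = 13.6 × 3²/6² = 3.40 eV

3.40 eV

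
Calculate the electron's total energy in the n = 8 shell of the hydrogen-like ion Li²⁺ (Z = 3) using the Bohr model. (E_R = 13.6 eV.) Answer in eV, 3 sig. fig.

E_n = −E_R·Z²/n² = −13.6 × 3²/8² = -1.91 eV

-1.91 eV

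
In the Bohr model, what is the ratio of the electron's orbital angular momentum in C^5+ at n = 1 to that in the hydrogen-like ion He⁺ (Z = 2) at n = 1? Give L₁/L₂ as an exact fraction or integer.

1

L = nℏ is independent of Z.
L₁/L₂ = n₁/n₂ = 1/1 = 1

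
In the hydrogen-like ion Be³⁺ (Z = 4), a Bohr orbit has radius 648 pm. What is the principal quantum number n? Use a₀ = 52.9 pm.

7

r_n = n²a₀/Z ⇒ n² = rZ/a₀ = 648 × 4 / 52.9 ≈ 49.00
n = 7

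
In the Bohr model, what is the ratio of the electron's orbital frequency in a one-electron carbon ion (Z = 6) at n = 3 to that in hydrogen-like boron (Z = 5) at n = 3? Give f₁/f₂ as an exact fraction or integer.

f ∝ Z^2 · n^-3
f₁/f₂ = (6/5)^2 · (3/3)^-3 = 36/25

36/25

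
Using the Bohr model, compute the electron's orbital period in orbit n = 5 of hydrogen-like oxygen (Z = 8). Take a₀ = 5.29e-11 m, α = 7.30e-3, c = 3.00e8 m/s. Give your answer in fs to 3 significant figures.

0.296 fs

r = n²a₀/Z = 5²·5.29e-11/8 = 1.65e-10 m
v = Zαc/n = 8·0.00730·3.00e8/5 = 3.50e6 m/s
T = 2πr/v = 2.96e-16 s = 0.296 fs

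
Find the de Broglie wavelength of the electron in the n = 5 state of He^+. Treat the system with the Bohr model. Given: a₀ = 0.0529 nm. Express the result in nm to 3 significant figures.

0.831 nm

The Bohr quantisation condition is nλ = 2πr_n.
r_n = n²a₀/Z = 0.661 nm
λ = 2πr_n/n = 2π·0.661/5 = 0.831 nm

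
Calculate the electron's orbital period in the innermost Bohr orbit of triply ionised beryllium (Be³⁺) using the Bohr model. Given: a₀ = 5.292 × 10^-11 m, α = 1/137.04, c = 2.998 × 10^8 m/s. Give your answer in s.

r = n²a₀/Z = 1²·5.292 × 10^-11/4 = 1.323 × 10^-11 m
v = Zαc/n = 4·0.007297·2.998 × 10^8/1 = 8.751 × 10^6 m/s
T = 2πr/v = 9.499 × 10^-18 s

9.499 × 10^-18 s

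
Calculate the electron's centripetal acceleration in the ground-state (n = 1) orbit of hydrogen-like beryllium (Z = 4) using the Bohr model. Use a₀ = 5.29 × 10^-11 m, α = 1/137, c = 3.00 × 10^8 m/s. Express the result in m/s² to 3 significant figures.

r = n²a₀/Z = 1.32 × 10^-11 m, v = Zαc/n = 8.76 × 10^6 m/s
a = v²/r = (8.76 × 10^6)² / 1.32 × 10^-11 = 5.80 × 10^24 m/s²

5.80 × 10^24 m/s²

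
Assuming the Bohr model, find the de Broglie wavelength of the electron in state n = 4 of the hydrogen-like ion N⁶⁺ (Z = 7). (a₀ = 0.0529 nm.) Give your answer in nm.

The Bohr quantisation condition is nλ = 2πr_n.
r_n = n²a₀/Z = 0.121 nm
λ = 2πr_n/n = 2π·0.121/4 = 0.190 nm

0.190 nm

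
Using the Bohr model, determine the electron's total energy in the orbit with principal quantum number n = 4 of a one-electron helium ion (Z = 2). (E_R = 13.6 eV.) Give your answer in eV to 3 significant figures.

-3.40 eV

E_n = −E_R·Z²/n² = −13.6 × 2²/4² = -3.40 eV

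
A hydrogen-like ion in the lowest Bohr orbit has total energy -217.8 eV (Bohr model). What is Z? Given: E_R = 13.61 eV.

4

E_n = −E_R Z²/n² ⇒ Z² = −E_n n²/E_R = 217.8 × 1² / 13.61 ≈ 16.00
Z = 4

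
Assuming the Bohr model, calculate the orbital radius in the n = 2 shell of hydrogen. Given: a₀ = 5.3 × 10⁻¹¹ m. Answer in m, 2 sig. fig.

r_n = n²a₀/Z = 2² × 5.3 × 10⁻¹¹ / 1
    = 4 × 5.3 × 10⁻¹¹ / 1 = 2.1 × 10⁻¹⁰ m

2.1 × 10⁻¹⁰ m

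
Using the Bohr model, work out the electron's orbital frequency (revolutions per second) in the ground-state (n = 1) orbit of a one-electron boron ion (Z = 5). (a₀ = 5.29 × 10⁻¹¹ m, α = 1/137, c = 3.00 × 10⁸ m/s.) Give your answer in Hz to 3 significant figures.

1.65 × 10¹⁷ Hz

r = n²a₀/Z = 1.06 × 10⁻¹¹ m, v = Zαc/n = 1.09 × 10⁷ m/s
f = v/(2πr) = 1.65 × 10¹⁷ Hz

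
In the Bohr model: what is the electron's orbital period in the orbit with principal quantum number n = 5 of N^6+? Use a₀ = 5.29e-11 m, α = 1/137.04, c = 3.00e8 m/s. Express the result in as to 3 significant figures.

387 as

r = n²a₀/Z = 5²·5.29e-11/7 = 1.89e-10 m
v = Zαc/n = 7·0.00730·3.00e8/5 = 3.06e6 m/s
T = 2πr/v = 3.87e-16 s = 387 as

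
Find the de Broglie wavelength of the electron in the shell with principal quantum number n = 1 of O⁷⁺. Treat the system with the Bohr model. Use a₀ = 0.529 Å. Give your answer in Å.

0.415 Å

The Bohr quantisation condition is nλ = 2πr_n.
r_n = n²a₀/Z = 0.0661 Å
λ = 2πr_n/n = 2π·0.0661/1 = 0.415 Å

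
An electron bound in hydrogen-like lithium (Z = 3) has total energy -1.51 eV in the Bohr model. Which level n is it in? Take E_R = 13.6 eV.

E_n = −E_R Z²/n² ⇒ n² = E_R Z²/(−E_n) = 13.6 × 3² / 1.51 ≈ 81.06
n = 9

9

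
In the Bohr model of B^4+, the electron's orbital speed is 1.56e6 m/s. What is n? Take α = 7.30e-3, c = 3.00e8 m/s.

v_n = Zαc/n ⇒ n = Zαc/v = 5 × 0.00730 × 3.00e8 / 1.56e6 ≈ 7.02
n = 7

7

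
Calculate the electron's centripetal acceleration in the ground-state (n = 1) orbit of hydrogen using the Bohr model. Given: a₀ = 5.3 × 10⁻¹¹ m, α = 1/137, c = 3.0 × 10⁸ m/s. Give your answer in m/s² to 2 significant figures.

9.0 × 10²² m/s²

r = n²a₀/Z = 5.3 × 10⁻¹¹ m, v = Zαc/n = 2.2 × 10⁶ m/s
a = v²/r = (2.2 × 10⁶)² / 5.3 × 10⁻¹¹ = 9.0 × 10²² m/s²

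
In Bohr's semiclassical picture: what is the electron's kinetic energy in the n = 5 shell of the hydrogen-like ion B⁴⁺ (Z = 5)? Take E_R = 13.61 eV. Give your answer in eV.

For a Coulomb orbit the virial theorem gives K = −E_n.
E_n = −E_R·Z²/n², so K = E_R·Z²/n² = 13.61 × 5²/5² = 13.61 eV

13.61 eV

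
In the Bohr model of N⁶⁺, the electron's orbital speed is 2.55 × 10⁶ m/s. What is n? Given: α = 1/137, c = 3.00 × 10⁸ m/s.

v_n = Zαc/n ⇒ n = Zαc/v = 7 × 0.00730 × 3.00 × 10⁸ / 2.55 × 10⁶ ≈ 6.01
n = 6

6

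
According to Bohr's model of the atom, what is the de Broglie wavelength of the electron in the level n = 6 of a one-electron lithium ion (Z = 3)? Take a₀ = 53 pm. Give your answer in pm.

The Bohr quantisation condition is nλ = 2πr_n.
r_n = n²a₀/Z = 640 pm
λ = 2πr_n/n = 2π·640/6 = 670 pm

670 pm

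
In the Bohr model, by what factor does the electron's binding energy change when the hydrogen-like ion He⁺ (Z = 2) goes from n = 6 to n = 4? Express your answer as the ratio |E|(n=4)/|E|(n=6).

|E| ∝ Z^2 · n^-2; with Z fixed, |E| ∝ n^-2.
|E|(n=4)/|E|(n=6) = (4/6)^-2 = 9/4

9/4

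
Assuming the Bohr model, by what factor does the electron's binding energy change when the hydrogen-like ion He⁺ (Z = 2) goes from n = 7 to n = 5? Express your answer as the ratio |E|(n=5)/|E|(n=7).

49/25

|E| ∝ Z^2 · n^-2; with Z fixed, |E| ∝ n^-2.
|E|(n=5)/|E|(n=7) = (5/7)^-2 = 49/25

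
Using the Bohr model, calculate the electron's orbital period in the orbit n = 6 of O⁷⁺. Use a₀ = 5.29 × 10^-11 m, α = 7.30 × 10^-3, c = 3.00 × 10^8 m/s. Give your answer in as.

512 as

r = n²a₀/Z = 6²·5.29 × 10^-11/8 = 2.38 × 10^-10 m
v = Zαc/n = 8·0.00730·3.00 × 10^8/6 = 2.92 × 10^6 m/s
T = 2πr/v = 5.12 × 10^-16 s = 512 as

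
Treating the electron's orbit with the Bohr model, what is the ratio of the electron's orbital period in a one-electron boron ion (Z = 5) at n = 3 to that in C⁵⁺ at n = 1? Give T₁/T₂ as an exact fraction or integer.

972/25

T ∝ Z^-2 · n^3
T₁/T₂ = (5/6)^-2 · (3/1)^3 = 972/25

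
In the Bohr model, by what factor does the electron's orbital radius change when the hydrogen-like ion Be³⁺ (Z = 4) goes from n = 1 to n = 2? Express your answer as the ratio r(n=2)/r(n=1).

r ∝ Z^-1 · n^2; with Z fixed, r ∝ n^2.
r(n=2)/r(n=1) = (2/1)^2 = 4

4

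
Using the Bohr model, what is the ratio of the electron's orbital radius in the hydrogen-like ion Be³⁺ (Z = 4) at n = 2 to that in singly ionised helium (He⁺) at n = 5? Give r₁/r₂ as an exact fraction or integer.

2/25

r ∝ Z^-1 · n^2
r₁/r₂ = (4/2)^-1 · (2/5)^2 = 2/25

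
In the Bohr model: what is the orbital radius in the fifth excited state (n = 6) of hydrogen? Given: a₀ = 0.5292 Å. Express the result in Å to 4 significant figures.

19.05 Å

r_n = n²a₀/Z = 6² × 0.5292 / 1
    = 36 × 0.5292 / 1 = 19.05 Å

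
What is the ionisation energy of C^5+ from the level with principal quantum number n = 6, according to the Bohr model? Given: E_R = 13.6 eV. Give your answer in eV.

E_n = −E_R·Z²/n² = −13.6 × 6²/6² eV = -13.6 eV
Ionisation energy = −E_n = 13.6 eV

13.6 eV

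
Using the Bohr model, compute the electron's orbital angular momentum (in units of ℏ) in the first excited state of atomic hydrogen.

L_n = nℏ, so L/ℏ = n = 2.

2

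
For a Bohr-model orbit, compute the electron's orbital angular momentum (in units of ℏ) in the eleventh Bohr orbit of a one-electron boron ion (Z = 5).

L_n = nℏ, so L/ℏ = n = 11.

11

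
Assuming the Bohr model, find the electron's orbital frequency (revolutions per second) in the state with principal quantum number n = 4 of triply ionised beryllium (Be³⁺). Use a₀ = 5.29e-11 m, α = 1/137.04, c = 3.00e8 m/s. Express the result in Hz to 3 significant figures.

1.65e15 Hz

r = n²a₀/Z = 2.12e-10 m, v = Zαc/n = 2.19e6 m/s
f = v/(2πr) = 1.65e15 Hz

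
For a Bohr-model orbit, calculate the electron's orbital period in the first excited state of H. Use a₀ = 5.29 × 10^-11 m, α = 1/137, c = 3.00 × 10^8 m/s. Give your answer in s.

1.21 × 10^-15 s

r = n²a₀/Z = 2²·5.29 × 10^-11/1 = 2.12 × 10^-10 m
v = Zαc/n = 1·0.00730·3.00 × 10^8/2 = 1.09 × 10^6 m/s
T = 2πr/v = 1.21 × 10^-15 s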